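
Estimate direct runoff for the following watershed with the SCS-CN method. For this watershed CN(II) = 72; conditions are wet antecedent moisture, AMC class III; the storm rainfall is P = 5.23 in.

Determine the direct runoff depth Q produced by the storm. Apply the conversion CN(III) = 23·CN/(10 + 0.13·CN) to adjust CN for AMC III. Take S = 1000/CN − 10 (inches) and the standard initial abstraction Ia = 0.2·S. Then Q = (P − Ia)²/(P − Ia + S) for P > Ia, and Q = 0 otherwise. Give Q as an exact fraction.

Q = 10253790121/2820602700 in ≈ 3.635 in

CN(III) from CN(II)=72: (23·72)/(10 + 0.13·72) = 10350/121 ≈ 85.537
Retention S: 1000/CN − 10 with CN=85.537 → S = 350/207 ≈ 1.691 in
Ia = 0.2S: 0.2·1.691 = 0.338 in (exactly 70/207)
Excess rainfall: 5.230 − 0.338 = 4.892 in; P > Ia so Q > 0
Q: (101261/20700)² ÷ (136261/20700) = 10253790121/2820602700 in (≈ 3.635 in)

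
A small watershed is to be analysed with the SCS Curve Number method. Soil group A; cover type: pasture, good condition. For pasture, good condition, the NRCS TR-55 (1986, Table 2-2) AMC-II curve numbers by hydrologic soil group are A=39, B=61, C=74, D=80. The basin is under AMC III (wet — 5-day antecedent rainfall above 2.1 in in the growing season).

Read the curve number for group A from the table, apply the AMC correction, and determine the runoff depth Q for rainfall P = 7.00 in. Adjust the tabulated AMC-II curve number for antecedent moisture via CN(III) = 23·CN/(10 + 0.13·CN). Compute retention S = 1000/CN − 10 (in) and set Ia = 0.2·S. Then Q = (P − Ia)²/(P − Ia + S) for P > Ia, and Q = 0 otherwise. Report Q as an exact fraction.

Q = 25593481/10009623 in ≈ 2.557 in

NRCS table: pasture, good condition, soil group A → CN(II) = 39
Wet (AMC III): CN(III) = 23·39/(10 + 0.13·39) = 897/(1507/100) = 89700/1507 ≈ 59.522
S = 1000/(89700/1507) − 10 = 6100/897 in ≈ 6.800 in
Ia = 0.2·(6100/897) = 1220/897 in ≈ 1.360 in
P − Ia = 7.000 − 1.360 = 5059/897 ≈ 5.640 in (> 0, runoff occurs)
Runoff Q = (P−Ia)²/(P−Ia+S) = (5.640)²/(5.640+6.800) = 25593481/10009623 ≈ 2.557 in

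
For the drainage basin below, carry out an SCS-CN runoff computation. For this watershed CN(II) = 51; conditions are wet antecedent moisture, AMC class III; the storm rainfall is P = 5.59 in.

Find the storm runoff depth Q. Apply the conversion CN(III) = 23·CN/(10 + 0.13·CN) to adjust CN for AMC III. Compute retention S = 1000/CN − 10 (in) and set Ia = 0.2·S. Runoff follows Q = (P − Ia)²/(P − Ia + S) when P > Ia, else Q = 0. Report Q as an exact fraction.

Wet (AMC III): CN(III) = 23·51/(10 + 0.13·51) = 1173/(1663/100) = 117300/1663 ≈ 70.535
Max retention: S = 1000/(117300/1663) − 10 = 4900/1173 in (≈ 4.177 in)
Ia = 0.2S: 0.2·4.177 = 0.835 in (exactly 980/1173)
Excess rainfall: 5.590 − 0.835 = 4.755 in; P > Ia so Q > 0
Runoff Q = (P−Ia)²/(P−Ia+S) = (4.755)²/(4.755+4.177) = 311037097849/122896031100 ≈ 2.531 in

Q = 311037097849/122896031100 in ≈ 2.531 in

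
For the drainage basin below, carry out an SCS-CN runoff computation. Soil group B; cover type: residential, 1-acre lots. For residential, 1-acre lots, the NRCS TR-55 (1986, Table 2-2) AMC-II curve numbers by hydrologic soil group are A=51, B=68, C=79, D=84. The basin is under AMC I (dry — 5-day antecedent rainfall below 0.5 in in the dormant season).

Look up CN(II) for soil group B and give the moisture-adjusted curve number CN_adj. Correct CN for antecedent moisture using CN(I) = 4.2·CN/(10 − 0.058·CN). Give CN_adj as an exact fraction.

CN_adj = 35700/757 ≈ 47.160

NRCS table: residential, 1-acre lots, soil group B → CN(II) = 68
Dry (AMC I): CN(I) = 4.2·68/(10 − 0.058·68) = (1428/5)/(757/125) = 35700/757 ≈ 47.160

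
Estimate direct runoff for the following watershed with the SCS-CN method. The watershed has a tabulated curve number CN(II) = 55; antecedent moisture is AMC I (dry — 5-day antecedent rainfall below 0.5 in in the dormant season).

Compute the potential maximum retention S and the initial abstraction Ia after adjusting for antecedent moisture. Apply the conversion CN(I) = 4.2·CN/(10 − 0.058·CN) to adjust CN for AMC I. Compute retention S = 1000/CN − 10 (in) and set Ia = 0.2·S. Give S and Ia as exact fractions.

CN(I) from CN(II)=55: (4.2·55)/(10 − 0.058·55) = 7700/227 ≈ 33.921
Retention S: 1000/CN − 10 with CN=33.921 → S = 1500/77 ≈ 19.481 in
Ia = 0.2S: 0.2·19.481 = 3.896 in (exactly 300/77)

S = 1500/77 in ≈ 19.481 in; Ia = 300/77 in ≈ 3.896 in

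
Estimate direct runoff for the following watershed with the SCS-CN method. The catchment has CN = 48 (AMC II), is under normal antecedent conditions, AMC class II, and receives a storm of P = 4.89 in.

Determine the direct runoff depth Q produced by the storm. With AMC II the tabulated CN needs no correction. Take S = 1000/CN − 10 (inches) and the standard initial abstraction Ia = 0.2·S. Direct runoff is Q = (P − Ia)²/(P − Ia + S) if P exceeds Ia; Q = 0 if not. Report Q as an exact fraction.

Q = 667489/1220100 in ≈ 0.547 in

CN(II) = 48; AMC II needs no correction.
Max retention: S = 1000/48 − 10 = 65/6 in (≈ 10.833 in)
Ia = 0.2·(65/6) = 13/6 in ≈ 2.167 in
P − Ia = 4.890 − 2.167 = 817/300 ≈ 2.723 in (> 0, runoff occurs)
Q: (817/300)² ÷ (4067/300) = 667489/1220100 in (≈ 0.547 in)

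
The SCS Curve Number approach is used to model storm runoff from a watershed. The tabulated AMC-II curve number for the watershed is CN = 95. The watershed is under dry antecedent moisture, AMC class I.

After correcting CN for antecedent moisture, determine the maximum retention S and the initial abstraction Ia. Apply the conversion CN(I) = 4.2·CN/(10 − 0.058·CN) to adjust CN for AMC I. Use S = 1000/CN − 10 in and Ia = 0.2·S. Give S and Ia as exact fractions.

CN(I) from CN(II)=95: (4.2·95)/(10 − 0.058·95) = 39900/449 ≈ 88.864
S = 1000/(39900/449) − 10 = 500/399 in ≈ 1.253 in
Ia = 0.2·(500/399) = 100/399 in ≈ 0.251 in

S = 500/399 in ≈ 1.253 in; Ia = 100/399 in ≈ 0.251 in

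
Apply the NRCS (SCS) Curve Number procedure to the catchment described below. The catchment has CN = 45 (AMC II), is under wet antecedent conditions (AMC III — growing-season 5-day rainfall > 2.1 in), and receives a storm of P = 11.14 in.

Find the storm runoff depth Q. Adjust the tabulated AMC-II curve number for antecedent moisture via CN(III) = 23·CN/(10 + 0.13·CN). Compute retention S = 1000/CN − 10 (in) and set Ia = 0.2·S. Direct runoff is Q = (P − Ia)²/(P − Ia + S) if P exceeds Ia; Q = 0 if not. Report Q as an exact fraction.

Q = 10878281401/1648744650 in ≈ 6.598 in

Adjust CN=45 to AMC III: 23·45/(10 + 0.13·45) → 1035 ÷ (317/20) = 20700/317 ≈ 65.300
S = 1000/(20700/317) − 10 = 1100/207 in ≈ 5.314 in
Ia = 0.2·(1100/207) = 220/207 in ≈ 1.063 in
P − Ia = 11.140 − 1.063 = 104299/10350 ≈ 10.077 in (> 0, runoff occurs)
Q = (104299/10350)²/((104299/10350) + 1100/207) = (10878281401/107122500)/(159299/10350) = 10878281401/1648744650 in ≈ 6.598 in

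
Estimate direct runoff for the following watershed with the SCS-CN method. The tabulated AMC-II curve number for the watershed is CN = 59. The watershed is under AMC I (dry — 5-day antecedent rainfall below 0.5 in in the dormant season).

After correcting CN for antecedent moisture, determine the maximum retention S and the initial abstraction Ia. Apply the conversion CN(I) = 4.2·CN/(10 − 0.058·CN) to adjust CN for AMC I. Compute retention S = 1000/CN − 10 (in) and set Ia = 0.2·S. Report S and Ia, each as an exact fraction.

Dry (AMC I): CN(I) = 4.2·59/(10 − 0.058·59) = (1239/5)/(3289/500) = 123900/3289 ≈ 37.671
Max retention: S = 1000/(123900/3289) − 10 = 20500/1239 in (≈ 16.546 in)
Ia = 0.2·(20500/1239) = 4100/1239 in ≈ 3.309 in

S = 20500/1239 in ≈ 16.546 in; Ia = 4100/1239 in ≈ 3.309 in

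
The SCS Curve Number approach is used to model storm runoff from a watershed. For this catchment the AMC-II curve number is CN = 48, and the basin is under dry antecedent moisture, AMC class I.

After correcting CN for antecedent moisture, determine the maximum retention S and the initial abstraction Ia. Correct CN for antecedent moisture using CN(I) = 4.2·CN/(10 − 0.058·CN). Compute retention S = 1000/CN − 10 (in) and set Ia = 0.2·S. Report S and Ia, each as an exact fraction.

Dry (AMC I): CN(I) = 4.2·48/(10 − 0.058·48) = (1008/5)/(902/125) = 12600/451 ≈ 27.938
Max retention: S = 1000/(12600/451) − 10 = 1625/63 in (≈ 25.794 in)
Initial abstraction Ia = S/5 = (1625/63)/5 = 325/63 ≈ 5.159 in

S = 1625/63 in ≈ 25.794 in; Ia = 325/63 in ≈ 5.159 in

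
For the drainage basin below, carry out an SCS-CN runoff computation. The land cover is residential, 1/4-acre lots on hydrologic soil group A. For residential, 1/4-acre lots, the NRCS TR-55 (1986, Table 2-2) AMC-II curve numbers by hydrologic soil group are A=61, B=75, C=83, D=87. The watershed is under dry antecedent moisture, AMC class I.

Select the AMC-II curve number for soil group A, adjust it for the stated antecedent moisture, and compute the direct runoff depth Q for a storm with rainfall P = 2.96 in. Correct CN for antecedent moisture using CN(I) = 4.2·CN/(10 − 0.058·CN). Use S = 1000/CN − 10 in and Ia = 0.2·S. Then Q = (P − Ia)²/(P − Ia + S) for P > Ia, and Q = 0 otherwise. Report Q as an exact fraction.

NRCS table: residential, 1/4-acre lots, soil group A → CN(II) = 61
CN(I) from CN(II)=61: (4.2·61)/(10 − 0.058·61) = 42700/1077 ≈ 39.647
Retention S: 1000/CN − 10 with CN=39.647 → S = 6500/427 ≈ 15.222 in
Initial abstraction Ia = S/5 = (6500/427)/5 = 1300/427 ≈ 3.044 in
P = 2.960 ≤ Ia = 3.044 in: entire storm abstracted, Q = 0.

Q = 0 in ≈ 0.000 in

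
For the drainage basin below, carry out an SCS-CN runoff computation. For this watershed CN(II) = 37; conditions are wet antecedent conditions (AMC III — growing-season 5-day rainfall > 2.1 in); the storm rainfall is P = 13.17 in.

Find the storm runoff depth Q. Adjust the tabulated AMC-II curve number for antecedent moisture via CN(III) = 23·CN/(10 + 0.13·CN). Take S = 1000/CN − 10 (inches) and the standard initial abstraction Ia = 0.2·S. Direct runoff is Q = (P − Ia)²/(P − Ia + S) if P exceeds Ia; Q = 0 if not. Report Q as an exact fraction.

Wet (AMC III): CN(III) = 23·37/(10 + 0.13·37) = 851/(1481/100) = 85100/1481 ≈ 57.461
Retention S: 1000/CN − 10 with CN=57.461 → S = 6300/851 ≈ 7.403 in
Ia = 0.2S: 0.2·7.403 = 1.481 in (exactly 1260/851)
Since P=13.170 > Ia=1.481: effective rainfall P−Ia = 994767/85100 in
Q: (994767/85100)² ÷ (1624767/85100) = 329853794763/46089223900 in (≈ 7.157 in)

Q = 329853794763/46089223900 in ≈ 7.157 in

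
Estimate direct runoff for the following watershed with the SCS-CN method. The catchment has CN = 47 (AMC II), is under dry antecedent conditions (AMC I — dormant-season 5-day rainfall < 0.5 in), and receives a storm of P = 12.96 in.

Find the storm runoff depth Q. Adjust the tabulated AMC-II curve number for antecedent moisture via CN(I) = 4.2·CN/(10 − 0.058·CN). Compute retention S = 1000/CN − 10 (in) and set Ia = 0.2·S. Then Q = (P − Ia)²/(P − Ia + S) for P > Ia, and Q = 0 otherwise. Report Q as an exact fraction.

Q = 8769198736/5242129725 in ≈ 1.673 in

Dry (AMC I): CN(I) = 4.2·47/(10 − 0.058·47) = (987/5)/(3637/500) = 98700/3637 ≈ 27.138
S = 1000/(98700/3637) − 10 = 26500/987 in ≈ 26.849 in
Initial abstraction Ia = S/5 = (26500/987)/5 = 5300/987 ≈ 5.370 in
Since P=12.960 > Ia=5.370: effective rainfall P−Ia = 187288/24675 in
Q: (187288/24675)² ÷ (849788/24675) = 8769198736/5242129725 in (≈ 1.673 in)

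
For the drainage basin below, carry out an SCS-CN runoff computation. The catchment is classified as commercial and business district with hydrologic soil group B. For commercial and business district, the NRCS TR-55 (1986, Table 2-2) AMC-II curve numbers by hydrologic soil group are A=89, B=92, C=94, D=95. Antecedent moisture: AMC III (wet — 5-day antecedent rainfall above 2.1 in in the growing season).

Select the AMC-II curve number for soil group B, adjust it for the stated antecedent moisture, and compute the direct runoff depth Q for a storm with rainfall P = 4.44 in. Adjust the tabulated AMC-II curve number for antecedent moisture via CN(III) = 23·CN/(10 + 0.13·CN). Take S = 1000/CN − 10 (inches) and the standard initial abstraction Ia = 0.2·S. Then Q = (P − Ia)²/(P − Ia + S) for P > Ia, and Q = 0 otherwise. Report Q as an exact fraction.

NRCS table: commercial and business district, soil group B → CN(II) = 92
Wet (AMC III): CN(III) = 23·92/(10 + 0.13·92) = 2116/(549/25) = 52900/549 ≈ 96.357
S = 1000/(52900/549) − 10 = 200/529 in ≈ 0.378 in
Initial abstraction Ia = S/5 = (200/529)/5 = 40/529 ≈ 0.076 in
Since P=4.440 > Ia=0.076: effective rainfall P−Ia = 57719/13225 in
Q: (57719/13225)² ÷ (62719/13225) = 3331482961/829458775 in (≈ 4.016 in)

Q = 3331482961/829458775 in ≈ 4.016 in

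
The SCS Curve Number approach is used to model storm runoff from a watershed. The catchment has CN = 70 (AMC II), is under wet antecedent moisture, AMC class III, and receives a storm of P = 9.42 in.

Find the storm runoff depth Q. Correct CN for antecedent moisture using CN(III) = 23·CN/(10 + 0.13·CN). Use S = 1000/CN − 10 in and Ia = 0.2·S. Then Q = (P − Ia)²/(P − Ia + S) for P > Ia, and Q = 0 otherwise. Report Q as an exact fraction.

Adjust CN=70 to AMC III: 23·70/(10 + 0.13·70) → 1610 ÷ (191/10) = 16100/191 ≈ 84.293
S = 1000/(16100/191) − 10 = 300/161 in ≈ 1.863 in
Initial abstraction Ia = S/5 = (300/161)/5 = 60/161 ≈ 0.373 in
Since P=9.420 > Ia=0.373: effective rainfall P−Ia = 72831/8050 in
Runoff Q = (P−Ia)²/(P−Ia+S) = (9.047)²/(9.047+1.863) = 589372729/78559950 ≈ 7.502 in

Q = 589372729/78559950 in ≈ 7.502 in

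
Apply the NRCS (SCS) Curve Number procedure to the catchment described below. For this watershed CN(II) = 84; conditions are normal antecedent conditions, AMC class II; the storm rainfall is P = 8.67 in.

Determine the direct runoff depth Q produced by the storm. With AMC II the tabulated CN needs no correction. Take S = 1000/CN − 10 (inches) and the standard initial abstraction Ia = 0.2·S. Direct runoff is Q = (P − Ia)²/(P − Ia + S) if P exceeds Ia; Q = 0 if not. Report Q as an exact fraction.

Average conditions: CN = 84 (no AMC adjustment).
Retention S: 1000/CN − 10 with CN=84.000 → S = 40/21 ≈ 1.905 in
Ia = 0.2S: 0.2·1.905 = 0.381 in (exactly 8/21)
Excess rainfall: 8.670 − 0.381 = 8.289 in; P > Ia so Q > 0
Q: (17407/2100)² ÷ (21407/2100) = 303003649/44954700 in (≈ 6.740 in)

Q = 303003649/44954700 in ≈ 6.740 in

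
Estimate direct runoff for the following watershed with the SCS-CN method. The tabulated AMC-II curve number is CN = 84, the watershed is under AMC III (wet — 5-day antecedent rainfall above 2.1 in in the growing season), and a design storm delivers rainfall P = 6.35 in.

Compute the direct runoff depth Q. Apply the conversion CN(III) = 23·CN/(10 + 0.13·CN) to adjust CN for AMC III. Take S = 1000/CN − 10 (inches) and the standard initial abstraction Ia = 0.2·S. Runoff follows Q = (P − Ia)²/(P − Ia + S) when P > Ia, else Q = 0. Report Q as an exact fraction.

CN(III) from CN(II)=84: (23·84)/(10 + 0.13·84) = 48300/523 ≈ 92.352
Retention S: 1000/CN − 10 with CN=92.352 → S = 400/483 ≈ 0.828 in
Ia = 0.2·(400/483) = 80/483 in ≈ 0.166 in
Since P=6.350 > Ia=0.166: effective rainfall P−Ia = 59741/9660 in
Q: (59741/9660)² ÷ (67741/9660) = 3568987081/654378060 in (≈ 5.454 in)

Q = 3568987081/654378060 in ≈ 5.454 in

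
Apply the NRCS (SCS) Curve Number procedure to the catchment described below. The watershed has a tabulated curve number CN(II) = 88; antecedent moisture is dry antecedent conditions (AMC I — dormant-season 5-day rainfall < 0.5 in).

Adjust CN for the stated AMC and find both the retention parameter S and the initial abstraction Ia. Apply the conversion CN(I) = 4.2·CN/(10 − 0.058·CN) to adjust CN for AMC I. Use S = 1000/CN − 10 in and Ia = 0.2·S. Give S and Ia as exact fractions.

S = 250/77 in ≈ 3.247 in; Ia = 50/77 in ≈ 0.649 in

Dry (AMC I): CN(I) = 4.2·88/(10 − 0.058·88) = (1848/5)/(612/125) = 3850/51 ≈ 75.490
S = 1000/(3850/51) − 10 = 250/77 in ≈ 3.247 in
Initial abstraction Ia = S/5 = (250/77)/5 = 50/77 ≈ 0.649 in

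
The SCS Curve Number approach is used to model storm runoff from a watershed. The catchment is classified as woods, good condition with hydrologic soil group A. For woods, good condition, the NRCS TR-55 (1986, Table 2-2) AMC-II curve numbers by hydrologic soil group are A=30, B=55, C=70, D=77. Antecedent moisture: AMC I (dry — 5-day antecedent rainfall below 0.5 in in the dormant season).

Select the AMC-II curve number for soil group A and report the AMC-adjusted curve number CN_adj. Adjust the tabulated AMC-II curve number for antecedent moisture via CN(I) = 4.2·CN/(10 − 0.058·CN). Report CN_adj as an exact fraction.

NRCS table: woods, good condition, soil group A → CN(II) = 30
Dry (AMC I): CN(I) = 4.2·30/(10 − 0.058·30) = 126/(413/50) = 900/59 ≈ 15.254

CN_adj = 900/59 ≈ 15.254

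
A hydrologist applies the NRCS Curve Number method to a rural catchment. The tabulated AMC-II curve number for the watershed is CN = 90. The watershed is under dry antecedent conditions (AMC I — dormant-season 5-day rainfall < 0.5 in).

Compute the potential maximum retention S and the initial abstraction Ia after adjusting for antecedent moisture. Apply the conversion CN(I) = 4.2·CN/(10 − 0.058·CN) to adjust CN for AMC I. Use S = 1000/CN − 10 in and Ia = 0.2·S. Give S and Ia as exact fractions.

Adjust CN=90 to AMC I: 4.2·90/(10 − 0.058·90) → 378 ÷ (239/50) = 18900/239 ≈ 79.079
Retention S: 1000/CN − 10 with CN=79.079 → S = 500/189 ≈ 2.646 in
Ia = 0.2·(500/189) = 100/189 in ≈ 0.529 in

S = 500/189 in ≈ 2.646 in; Ia = 100/189 in ≈ 0.529 in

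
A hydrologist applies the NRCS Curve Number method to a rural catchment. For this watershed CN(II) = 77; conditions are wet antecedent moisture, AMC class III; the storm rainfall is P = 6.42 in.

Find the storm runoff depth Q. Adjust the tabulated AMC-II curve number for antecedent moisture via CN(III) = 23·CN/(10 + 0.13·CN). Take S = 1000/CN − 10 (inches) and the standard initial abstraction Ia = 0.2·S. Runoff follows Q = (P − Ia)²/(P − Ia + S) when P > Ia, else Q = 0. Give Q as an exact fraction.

Q = 562496089/110560450 in ≈ 5.088 in

Wet (AMC III): CN(III) = 23·77/(10 + 0.13·77) = 1771/(2001/100) = 7700/87 ≈ 88.506
Retention S: 1000/CN − 10 with CN=88.506 → S = 100/77 ≈ 1.299 in
Ia = 0.2S: 0.2·1.299 = 0.260 in (exactly 20/77)
Excess rainfall: 6.420 − 0.260 = 6.160 in; P > Ia so Q > 0
Q = (23717/3850)²/((23717/3850) + 100/77) = (562496089/14822500)/(28717/3850) = 562496089/110560450 in ≈ 5.088 in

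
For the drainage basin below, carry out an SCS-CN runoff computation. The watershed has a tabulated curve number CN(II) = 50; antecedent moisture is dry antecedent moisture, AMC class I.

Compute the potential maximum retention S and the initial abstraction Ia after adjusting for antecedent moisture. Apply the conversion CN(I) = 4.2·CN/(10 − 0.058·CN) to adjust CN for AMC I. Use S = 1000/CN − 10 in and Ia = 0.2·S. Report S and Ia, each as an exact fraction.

S = 500/21 in ≈ 23.810 in; Ia = 100/21 in ≈ 4.762 in

CN(I) from CN(II)=50: (4.2·50)/(10 − 0.058·50) = 2100/71 ≈ 29.577
S = 1000/(2100/71) − 10 = 500/21 in ≈ 23.810 in
Ia = 0.2S: 0.2·23.810 = 4.762 in (exactly 100/21)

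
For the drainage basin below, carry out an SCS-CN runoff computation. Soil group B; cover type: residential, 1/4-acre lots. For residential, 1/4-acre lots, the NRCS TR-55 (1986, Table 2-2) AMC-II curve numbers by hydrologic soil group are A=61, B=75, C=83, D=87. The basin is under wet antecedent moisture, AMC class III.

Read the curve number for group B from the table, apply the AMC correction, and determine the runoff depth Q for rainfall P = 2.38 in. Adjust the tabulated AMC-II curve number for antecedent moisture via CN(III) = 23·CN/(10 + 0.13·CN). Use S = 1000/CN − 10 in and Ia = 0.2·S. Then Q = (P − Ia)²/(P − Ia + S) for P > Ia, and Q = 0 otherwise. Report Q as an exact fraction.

Q = 51998521/42127950 in ≈ 1.234 in

NRCS table: residential, 1/4-acre lots, soil group B → CN(II) = 75
Adjust CN=75 to AMC III: 23·75/(10 + 0.13·75) → 1725 ÷ (79/4) = 6900/79 ≈ 87.342
S = 1000/(6900/79) − 10 = 100/69 in ≈ 1.449 in
Ia = 0.2S: 0.2·1.449 = 0.290 in (exactly 20/69)
P − Ia = 2.380 − 0.290 = 7211/3450 ≈ 2.090 in (> 0, runoff occurs)
Runoff Q = (P−Ia)²/(P−Ia+S) = (2.090)²/(2.090+1.449) = 51998521/42127950 ≈ 1.234 in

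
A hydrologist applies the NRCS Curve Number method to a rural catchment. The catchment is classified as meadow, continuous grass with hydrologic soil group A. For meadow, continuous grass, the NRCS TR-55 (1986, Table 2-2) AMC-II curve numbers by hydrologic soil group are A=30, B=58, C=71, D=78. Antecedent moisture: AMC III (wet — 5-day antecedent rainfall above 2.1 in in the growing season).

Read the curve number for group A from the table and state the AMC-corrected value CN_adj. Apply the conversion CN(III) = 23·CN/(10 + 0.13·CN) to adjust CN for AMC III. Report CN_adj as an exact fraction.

CN_adj = 6900/139 ≈ 49.640

NRCS table: meadow, continuous grass, soil group A → CN(II) = 30
Adjust CN=30 to AMC III: 23·30/(10 + 0.13·30) → 690 ÷ (139/10) = 6900/139 ≈ 49.640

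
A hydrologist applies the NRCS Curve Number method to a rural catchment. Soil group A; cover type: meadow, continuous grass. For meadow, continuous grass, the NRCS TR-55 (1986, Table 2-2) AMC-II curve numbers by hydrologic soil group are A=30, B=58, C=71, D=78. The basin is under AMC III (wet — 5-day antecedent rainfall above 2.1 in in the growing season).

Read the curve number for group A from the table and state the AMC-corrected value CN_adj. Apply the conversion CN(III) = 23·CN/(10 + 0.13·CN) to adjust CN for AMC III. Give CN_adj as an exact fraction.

NRCS table: meadow, continuous grass, soil group A → CN(II) = 30
Wet (AMC III): CN(III) = 23·30/(10 + 0.13·30) = 690/(139/10) = 6900/139 ≈ 49.640

CN_adj = 6900/139 ≈ 49.640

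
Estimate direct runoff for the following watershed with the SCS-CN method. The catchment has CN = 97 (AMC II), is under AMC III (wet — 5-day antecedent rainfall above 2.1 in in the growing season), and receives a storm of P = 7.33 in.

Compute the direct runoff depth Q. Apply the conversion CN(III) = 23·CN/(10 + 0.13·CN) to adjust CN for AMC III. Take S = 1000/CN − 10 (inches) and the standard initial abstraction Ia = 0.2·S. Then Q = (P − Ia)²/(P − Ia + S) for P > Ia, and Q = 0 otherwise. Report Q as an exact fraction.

Q = 2654693438329/370194961300 in ≈ 7.171 in

Adjust CN=97 to AMC III: 23·97/(10 + 0.13·97) → 2231 ÷ (2261/100) = 223100/2261 ≈ 98.673
Max retention: S = 1000/(223100/2261) − 10 = 300/2231 in (≈ 0.134 in)
Initial abstraction Ia = S/5 = (300/2231)/5 = 60/2231 ≈ 0.027 in
Excess rainfall: 7.330 − 0.027 = 7.303 in; P > Ia so Q > 0
Runoff Q = (P−Ia)²/(P−Ia+S) = (7.303)²/(7.303+0.134) = 2654693438329/370194961300 ≈ 7.171 in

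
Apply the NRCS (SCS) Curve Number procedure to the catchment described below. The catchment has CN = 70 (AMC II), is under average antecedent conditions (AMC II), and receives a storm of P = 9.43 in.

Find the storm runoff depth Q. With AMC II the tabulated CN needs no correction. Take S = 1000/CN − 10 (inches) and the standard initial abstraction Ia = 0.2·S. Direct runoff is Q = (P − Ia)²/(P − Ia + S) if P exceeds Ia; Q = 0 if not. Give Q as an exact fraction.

Q = 36012001/6300700 in ≈ 5.716 in

Average conditions: CN = 70 (no AMC adjustment).
Retention S: 1000/CN − 10 with CN=70.000 → S = 30/7 ≈ 4.286 in
Initial abstraction Ia = S/5 = (30/7)/5 = 6/7 ≈ 0.857 in
Excess rainfall: 9.430 − 0.857 = 8.573 in; P > Ia so Q > 0
Q: (6001/700)² ÷ (9001/700) = 36012001/6300700 in (≈ 5.716 in)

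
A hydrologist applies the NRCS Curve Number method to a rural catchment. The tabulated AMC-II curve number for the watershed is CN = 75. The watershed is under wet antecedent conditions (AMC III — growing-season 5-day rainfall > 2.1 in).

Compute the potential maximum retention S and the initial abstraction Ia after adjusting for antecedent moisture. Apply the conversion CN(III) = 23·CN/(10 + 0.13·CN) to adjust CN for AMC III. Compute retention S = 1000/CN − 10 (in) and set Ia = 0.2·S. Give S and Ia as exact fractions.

S = 100/69 in ≈ 1.449 in; Ia = 20/69 in ≈ 0.290 in

Adjust CN=75 to AMC III: 23·75/(10 + 0.13·75) → 1725 ÷ (79/4) = 6900/79 ≈ 87.342
Retention S: 1000/CN − 10 with CN=87.342 → S = 100/69 ≈ 1.449 in
Ia = 0.2·(100/69) = 20/69 in ≈ 0.290 in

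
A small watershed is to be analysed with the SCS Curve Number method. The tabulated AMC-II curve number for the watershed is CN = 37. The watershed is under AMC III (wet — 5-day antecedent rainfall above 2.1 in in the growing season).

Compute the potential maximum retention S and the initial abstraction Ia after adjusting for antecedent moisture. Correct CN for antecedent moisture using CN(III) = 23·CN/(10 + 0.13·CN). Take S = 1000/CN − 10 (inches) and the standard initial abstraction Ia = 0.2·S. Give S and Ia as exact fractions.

Adjust CN=37 to AMC III: 23·37/(10 + 0.13·37) → 851 ÷ (1481/100) = 85100/1481 ≈ 57.461
Retention S: 1000/CN − 10 with CN=57.461 → S = 6300/851 ≈ 7.403 in
Ia = 0.2S: 0.2·7.403 = 1.481 in (exactly 1260/851)

S = 6300/851 in ≈ 7.403 in; Ia = 1260/851 in ≈ 1.481 in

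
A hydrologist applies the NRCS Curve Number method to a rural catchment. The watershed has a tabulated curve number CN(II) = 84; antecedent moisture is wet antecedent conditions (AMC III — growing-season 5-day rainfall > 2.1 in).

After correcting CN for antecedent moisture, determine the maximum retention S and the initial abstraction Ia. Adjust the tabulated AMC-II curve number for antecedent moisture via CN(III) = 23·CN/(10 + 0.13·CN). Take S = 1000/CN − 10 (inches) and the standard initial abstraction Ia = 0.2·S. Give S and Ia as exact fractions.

Adjust CN=84 to AMC III: 23·84/(10 + 0.13·84) → 1932 ÷ (523/25) = 48300/523 ≈ 92.352
Retention S: 1000/CN − 10 with CN=92.352 → S = 400/483 ≈ 0.828 in
Ia = 0.2·(400/483) = 80/483 in ≈ 0.166 in

S = 400/483 in ≈ 0.828 in; Ia = 80/483 in ≈ 0.166 in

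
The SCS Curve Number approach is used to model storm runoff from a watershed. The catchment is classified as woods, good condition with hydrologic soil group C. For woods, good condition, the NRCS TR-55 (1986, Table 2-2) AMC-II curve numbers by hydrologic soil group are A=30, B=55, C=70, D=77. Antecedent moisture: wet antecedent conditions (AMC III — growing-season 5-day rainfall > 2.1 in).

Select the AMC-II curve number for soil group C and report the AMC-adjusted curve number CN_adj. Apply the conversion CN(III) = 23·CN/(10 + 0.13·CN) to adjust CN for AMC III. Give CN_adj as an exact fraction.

NRCS table: woods, good condition, soil group C → CN(II) = 70
Adjust CN=70 to AMC III: 23·70/(10 + 0.13·70) → 1610 ÷ (191/10) = 16100/191 ≈ 84.293

CN_adj = 16100/191 ≈ 84.293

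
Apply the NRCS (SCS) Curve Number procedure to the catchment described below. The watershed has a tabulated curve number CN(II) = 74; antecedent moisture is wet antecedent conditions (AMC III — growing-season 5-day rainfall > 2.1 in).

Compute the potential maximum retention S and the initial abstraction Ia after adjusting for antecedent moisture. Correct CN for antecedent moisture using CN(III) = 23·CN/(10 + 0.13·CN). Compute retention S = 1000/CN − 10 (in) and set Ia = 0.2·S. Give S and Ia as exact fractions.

Adjust CN=74 to AMC III: 23·74/(10 + 0.13·74) → 1702 ÷ (981/50) = 85100/981 ≈ 86.748
Retention S: 1000/CN − 10 with CN=86.748 → S = 1300/851 ≈ 1.528 in
Initial abstraction Ia = S/5 = (1300/851)/5 = 260/851 ≈ 0.306 in

S = 1300/851 in ≈ 1.528 in; Ia = 260/851 in ≈ 0.306 in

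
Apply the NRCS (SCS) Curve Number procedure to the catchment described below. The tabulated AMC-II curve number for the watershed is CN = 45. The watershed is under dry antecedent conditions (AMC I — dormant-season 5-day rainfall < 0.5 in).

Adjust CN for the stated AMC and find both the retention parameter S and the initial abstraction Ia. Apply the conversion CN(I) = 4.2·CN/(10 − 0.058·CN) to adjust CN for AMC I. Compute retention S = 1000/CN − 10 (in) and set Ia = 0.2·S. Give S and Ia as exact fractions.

S = 5500/189 in ≈ 29.101 in; Ia = 1100/189 in ≈ 5.820 in

CN(I) from CN(II)=45: (4.2·45)/(10 − 0.058·45) = 18900/739 ≈ 25.575
Max retention: S = 1000/(18900/739) − 10 = 5500/189 in (≈ 29.101 in)
Initial abstraction Ia = S/5 = (5500/189)/5 = 1100/189 ≈ 5.820 in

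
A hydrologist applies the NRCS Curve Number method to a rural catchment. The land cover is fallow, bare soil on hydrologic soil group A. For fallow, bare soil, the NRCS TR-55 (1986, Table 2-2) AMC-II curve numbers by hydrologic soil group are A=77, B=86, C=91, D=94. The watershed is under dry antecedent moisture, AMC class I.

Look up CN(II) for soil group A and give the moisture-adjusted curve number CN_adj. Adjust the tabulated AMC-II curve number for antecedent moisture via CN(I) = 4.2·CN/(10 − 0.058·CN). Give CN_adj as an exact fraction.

NRCS table: fallow, bare soil, soil group A → CN(II) = 77
Dry (AMC I): CN(I) = 4.2·77/(10 − 0.058·77) = (1617/5)/(2767/500) = 161700/2767 ≈ 58.439

CN_adj = 161700/2767 ≈ 58.439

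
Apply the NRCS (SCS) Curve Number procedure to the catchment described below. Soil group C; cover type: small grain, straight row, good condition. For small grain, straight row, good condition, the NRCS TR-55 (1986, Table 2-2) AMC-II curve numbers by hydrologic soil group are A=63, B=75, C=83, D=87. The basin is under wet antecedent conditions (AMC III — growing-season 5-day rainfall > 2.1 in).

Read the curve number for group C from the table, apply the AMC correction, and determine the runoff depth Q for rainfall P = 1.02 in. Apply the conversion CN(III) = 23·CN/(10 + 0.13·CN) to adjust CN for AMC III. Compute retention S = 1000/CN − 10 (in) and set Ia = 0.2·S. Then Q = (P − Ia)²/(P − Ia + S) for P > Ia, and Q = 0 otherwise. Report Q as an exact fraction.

Q = 379856993/928442150 in ≈ 0.409 in

NRCS table: small grain, straight row, good condition, soil group C → CN(II) = 83
Adjust CN=83 to AMC III: 23·83/(10 + 0.13·83) → 1909 ÷ (2079/100) = 190900/2079 ≈ 91.823
Retention S: 1000/CN − 10 with CN=91.823 → S = 1700/1909 ≈ 0.891 in
Ia = 0.2·(1700/1909) = 340/1909 in ≈ 0.178 in
P − Ia = 1.020 − 0.178 = 80359/95450 ≈ 0.842 in (> 0, runoff occurs)
Q = (80359/95450)²/((80359/95450) + 1700/1909) = (6457568881/9110702500)/(165359/95450) = 379856993/928442150 in ≈ 0.409 in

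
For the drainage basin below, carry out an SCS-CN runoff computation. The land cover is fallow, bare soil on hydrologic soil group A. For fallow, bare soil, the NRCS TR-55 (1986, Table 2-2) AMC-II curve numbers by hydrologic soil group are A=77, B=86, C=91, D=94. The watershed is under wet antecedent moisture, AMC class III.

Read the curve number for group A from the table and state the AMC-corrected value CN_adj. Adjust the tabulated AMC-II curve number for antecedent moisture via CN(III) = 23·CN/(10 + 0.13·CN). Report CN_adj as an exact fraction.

CN_adj = 7700/87 ≈ 88.506

NRCS table: fallow, bare soil, soil group A → CN(II) = 77
Adjust CN=77 to AMC III: 23·77/(10 + 0.13·77) → 1771 ÷ (2001/100) = 7700/87 ≈ 88.506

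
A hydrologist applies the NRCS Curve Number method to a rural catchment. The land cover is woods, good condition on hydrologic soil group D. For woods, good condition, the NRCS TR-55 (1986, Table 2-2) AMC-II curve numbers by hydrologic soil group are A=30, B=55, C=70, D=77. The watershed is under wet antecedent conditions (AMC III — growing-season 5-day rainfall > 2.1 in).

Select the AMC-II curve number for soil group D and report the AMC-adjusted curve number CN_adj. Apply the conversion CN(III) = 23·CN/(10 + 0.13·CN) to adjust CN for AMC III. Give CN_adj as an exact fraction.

NRCS table: woods, good condition, soil group D → CN(II) = 77
Adjust CN=77 to AMC III: 23·77/(10 + 0.13·77) → 1771 ÷ (2001/100) = 7700/87 ≈ 88.506

CN_adj = 7700/87 ≈ 88.506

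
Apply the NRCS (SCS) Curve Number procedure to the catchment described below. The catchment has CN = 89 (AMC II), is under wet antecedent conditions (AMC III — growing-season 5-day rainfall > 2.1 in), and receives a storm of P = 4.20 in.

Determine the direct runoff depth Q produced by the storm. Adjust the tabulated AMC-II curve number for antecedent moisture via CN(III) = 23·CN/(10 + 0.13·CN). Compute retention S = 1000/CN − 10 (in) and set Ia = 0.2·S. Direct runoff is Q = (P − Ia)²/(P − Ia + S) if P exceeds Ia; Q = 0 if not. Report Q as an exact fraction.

Wet (AMC III): CN(III) = 23·89/(10 + 0.13·89) = 2047/(2157/100) = 204700/2157 ≈ 94.900
Retention S: 1000/CN − 10 with CN=94.900 → S = 1100/2047 ≈ 0.537 in
Ia = 0.2·(1100/2047) = 220/2047 in ≈ 0.107 in
Since P=4.200 > Ia=0.107: effective rainfall P−Ia = 41887/10235 in
Q: (41887/10235)² ÷ (47387/10235) = 1754520769/485005945 in (≈ 3.618 in)

Q = 1754520769/485005945 in ≈ 3.618 in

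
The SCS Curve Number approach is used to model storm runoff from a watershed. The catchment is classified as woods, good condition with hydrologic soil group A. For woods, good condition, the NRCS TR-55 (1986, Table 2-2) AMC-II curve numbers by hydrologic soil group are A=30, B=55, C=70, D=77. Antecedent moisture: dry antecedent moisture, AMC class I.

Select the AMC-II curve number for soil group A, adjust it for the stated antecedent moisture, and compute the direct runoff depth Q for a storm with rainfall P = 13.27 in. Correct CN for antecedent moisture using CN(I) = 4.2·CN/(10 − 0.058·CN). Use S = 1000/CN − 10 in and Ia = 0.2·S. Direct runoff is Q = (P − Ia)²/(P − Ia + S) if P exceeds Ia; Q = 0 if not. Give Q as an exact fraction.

NRCS table: woods, good condition, soil group A → CN(II) = 30
Dry (AMC I): CN(I) = 4.2·30/(10 − 0.058·30) = 126/(413/50) = 900/59 ≈ 15.254
Max retention: S = 1000/(900/59) − 10 = 500/9 in (≈ 55.556 in)
Initial abstraction Ia = S/5 = (500/9)/5 = 100/9 ≈ 11.111 in
Excess rainfall: 13.270 − 11.111 = 2.159 in; P > Ia so Q > 0
Q: (1943/900)² ÷ (51943/900) = 3775249/46748700 in (≈ 0.081 in)

Q = 3775249/46748700 in ≈ 0.081 in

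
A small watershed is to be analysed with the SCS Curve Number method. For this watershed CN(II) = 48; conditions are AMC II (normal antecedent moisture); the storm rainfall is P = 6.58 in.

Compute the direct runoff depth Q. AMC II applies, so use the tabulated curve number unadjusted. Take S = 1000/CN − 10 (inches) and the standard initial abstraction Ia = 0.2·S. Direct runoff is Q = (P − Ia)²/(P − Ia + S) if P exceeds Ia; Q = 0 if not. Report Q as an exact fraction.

Average conditions: CN = 48 (no AMC adjustment).
Max retention: S = 1000/48 − 10 = 65/6 in (≈ 10.833 in)
Ia = 0.2S: 0.2·10.833 = 2.167 in (exactly 13/6)
P − Ia = 6.580 − 2.167 = 331/75 ≈ 4.413 in (> 0, runoff occurs)
Q: (331/75)² ÷ (2287/150) = 219122/171525 in (≈ 1.277 in)

Q = 219122/171525 in ≈ 1.277 in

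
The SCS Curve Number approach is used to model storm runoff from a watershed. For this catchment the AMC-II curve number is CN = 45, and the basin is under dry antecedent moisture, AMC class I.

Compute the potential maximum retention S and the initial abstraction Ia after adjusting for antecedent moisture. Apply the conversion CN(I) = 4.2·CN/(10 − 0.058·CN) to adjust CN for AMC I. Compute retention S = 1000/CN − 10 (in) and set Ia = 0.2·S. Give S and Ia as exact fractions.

CN(I) from CN(II)=45: (4.2·45)/(10 − 0.058·45) = 18900/739 ≈ 25.575
Max retention: S = 1000/(18900/739) − 10 = 5500/189 in (≈ 29.101 in)
Ia = 0.2·(5500/189) = 1100/189 in ≈ 5.820 in

S = 5500/189 in ≈ 29.101 in; Ia = 1100/189 in ≈ 5.820 in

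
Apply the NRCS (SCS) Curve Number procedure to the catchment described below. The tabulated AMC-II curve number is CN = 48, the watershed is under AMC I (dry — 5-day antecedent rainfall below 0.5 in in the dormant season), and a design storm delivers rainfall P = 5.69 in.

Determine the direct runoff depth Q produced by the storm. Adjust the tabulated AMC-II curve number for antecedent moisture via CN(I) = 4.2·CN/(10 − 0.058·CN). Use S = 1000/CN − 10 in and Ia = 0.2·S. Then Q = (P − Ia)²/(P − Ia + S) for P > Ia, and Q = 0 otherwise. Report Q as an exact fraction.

Dry (AMC I): CN(I) = 4.2·48/(10 − 0.058·48) = (1008/5)/(902/125) = 12600/451 ≈ 27.938
Retention S: 1000/CN − 10 with CN=27.938 → S = 1625/63 ≈ 25.794 in
Ia = 0.2·(1625/63) = 325/63 in ≈ 5.159 in
Since P=5.690 > Ia=5.159: effective rainfall P−Ia = 3347/6300 in
Q: (3347/6300)² ÷ (165847/6300) = 11202409/1044836100 in (≈ 0.011 in)

Q = 11202409/1044836100 in ≈ 0.011 in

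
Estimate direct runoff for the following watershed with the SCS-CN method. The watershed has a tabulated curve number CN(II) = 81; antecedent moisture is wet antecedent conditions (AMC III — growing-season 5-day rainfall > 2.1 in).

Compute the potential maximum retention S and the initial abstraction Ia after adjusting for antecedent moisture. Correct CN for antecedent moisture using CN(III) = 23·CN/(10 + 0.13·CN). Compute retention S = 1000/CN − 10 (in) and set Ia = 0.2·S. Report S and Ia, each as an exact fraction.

Adjust CN=81 to AMC III: 23·81/(10 + 0.13·81) → 1863 ÷ (2053/100) = 186300/2053 ≈ 90.745
S = 1000/(186300/2053) − 10 = 1900/1863 in ≈ 1.020 in
Ia = 0.2·(1900/1863) = 380/1863 in ≈ 0.204 in

S = 1900/1863 in ≈ 1.020 in; Ia = 380/1863 in ≈ 0.204 in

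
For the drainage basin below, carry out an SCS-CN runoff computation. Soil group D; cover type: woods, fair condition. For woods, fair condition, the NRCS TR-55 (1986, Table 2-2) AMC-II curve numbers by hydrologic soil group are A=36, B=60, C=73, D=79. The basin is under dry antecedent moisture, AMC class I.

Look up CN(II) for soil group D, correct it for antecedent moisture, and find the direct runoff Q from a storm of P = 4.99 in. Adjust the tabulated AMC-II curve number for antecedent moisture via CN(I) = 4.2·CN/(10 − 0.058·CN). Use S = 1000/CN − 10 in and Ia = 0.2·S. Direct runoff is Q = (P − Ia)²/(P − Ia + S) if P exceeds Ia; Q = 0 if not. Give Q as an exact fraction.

NRCS table: woods, fair condition, soil group D → CN(II) = 79
Adjust CN=79 to AMC I: 4.2·79/(10 − 0.058·79) → (1659/5) ÷ (2709/500) = 7900/129 ≈ 61.240
Retention S: 1000/CN − 10 with CN=61.240 → S = 500/79 ≈ 6.329 in
Ia = 0.2·(500/79) = 100/79 in ≈ 1.266 in
Excess rainfall: 4.990 − 1.266 = 3.724 in; P > Ia so Q > 0
Runoff Q = (P−Ia)²/(P−Ia+S) = (3.724)²/(3.724+6.329) = 865595241/627425900 ≈ 1.380 in

Q = 865595241/627425900 in ≈ 1.380 in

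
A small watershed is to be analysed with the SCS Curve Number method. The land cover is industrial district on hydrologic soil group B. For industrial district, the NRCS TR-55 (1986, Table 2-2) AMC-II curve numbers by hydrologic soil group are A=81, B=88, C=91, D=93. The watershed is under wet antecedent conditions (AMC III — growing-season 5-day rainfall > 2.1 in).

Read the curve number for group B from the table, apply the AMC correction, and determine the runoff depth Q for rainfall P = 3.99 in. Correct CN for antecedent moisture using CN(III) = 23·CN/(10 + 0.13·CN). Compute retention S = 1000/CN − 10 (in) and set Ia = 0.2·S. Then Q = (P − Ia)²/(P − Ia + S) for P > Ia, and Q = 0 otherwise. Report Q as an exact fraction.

Q = 3197871603/952519700 in ≈ 3.357 in

NRCS table: industrial district, soil group B → CN(II) = 88
CN(III) from CN(II)=88: (23·88)/(10 + 0.13·88) = 6325/67 ≈ 94.403
S = 1000/(6325/67) − 10 = 150/253 in ≈ 0.593 in
Ia = 0.2S: 0.2·0.593 = 0.119 in (exactly 30/253)
P − Ia = 3.990 − 0.119 = 97947/25300 ≈ 3.871 in (> 0, runoff occurs)
Q = (97947/25300)²/((97947/25300) + 150/253) = (9593614809/640090000)/(112947/25300) = 3197871603/952519700 in ≈ 3.357 in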